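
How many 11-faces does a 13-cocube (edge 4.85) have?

f_11(13-orthoplex) = 2^12 · (13 choose 12) = 53248.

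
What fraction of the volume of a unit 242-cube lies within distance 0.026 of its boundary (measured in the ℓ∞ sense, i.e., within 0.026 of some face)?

Shell fraction = 1 - (1-0.052)^242 ≈ 0.9999975587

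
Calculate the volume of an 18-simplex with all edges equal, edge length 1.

For a regular n-simplex with edge a, V = (a^n / n!)·√((n+1)/2^n). With a=1, n=18: V ≈ 1.32974e-18.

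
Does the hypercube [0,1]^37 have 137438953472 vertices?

True. The 37-cube has 2^37 = 137438953472 vertices.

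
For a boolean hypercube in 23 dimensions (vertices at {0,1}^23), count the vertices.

Each vertex is a binary string of length 23, so there are 2^23 = 8388608.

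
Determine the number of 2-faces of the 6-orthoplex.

Each 2-face is the convex hull of 3 vertices, one chosen as ±e_i from each of 3 distinct axes: 2^3·C(6,3) = 160.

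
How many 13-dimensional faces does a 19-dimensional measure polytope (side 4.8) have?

f_13(19-cube) = (19 choose 13) · 2^6 = 1736448.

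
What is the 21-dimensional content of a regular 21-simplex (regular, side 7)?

V = (7^21 / 21!) · √((21+1) / 2^21) ≈ 3.54088e-05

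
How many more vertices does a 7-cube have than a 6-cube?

The 7-cube has 2^7 = 128 vertices. The 6-cube has 2^6 = 64 vertices. Difference: 128 - 64 = 64.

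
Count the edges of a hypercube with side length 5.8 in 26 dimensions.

An n-cube has n·2^(n-1) edges. With n = 26: 26·33554432 = 872415232.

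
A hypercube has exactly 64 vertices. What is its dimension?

2^n = 64 ⇒ n = log_2(64) = 6.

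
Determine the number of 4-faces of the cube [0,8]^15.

Choose 4 of 15 axes to span the face (C(15,4) = 1365 ways), then fix each of the remaining 11 coordinates at one of its two extreme values (2^11 = 2048 ways): 1365·2048 = 2795520.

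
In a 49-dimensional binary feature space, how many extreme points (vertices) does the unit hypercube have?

Number of vertices = 2^49 = 562949953421312.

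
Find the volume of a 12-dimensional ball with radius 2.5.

V_12(2.5) = π^(12/2) · (2.5)^12 / Γ(12/2 + 1) = 48828125·π^6/589824 ≈ 79587.9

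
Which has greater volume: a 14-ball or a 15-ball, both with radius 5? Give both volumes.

V_14(5) ≈ 3.65762e+09. V_15(5) ≈ 1.16407e+10. The 15-ball is larger.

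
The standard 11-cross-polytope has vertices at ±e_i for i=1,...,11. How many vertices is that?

Number of vertices = 2n = 22.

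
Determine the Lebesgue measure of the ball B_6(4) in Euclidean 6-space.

V = 2048·π^3/3 ≈ 21167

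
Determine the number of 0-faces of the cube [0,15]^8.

An n-cube has C(n,k)·2^(n-k) k-faces. Here C(8,0)·2^8 = 1·256 = 256.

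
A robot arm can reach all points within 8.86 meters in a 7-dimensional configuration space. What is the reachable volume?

V_7(8.86) = π^(7/2) · (8.86)^7 / Γ(7/2 + 1) ≈ 2.02496e+07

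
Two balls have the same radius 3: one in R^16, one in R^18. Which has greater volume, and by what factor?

V_16(3) ≈ 1.01302e+07, V_18(3) ≈ 3.1825e+07. The 18-ball is larger by a factor of 3.142.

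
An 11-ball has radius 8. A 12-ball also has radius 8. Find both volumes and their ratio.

V_11(8) ≈ 1.61843e+10. V_12(8) ≈ 9.17586e+10. Ratio V_11/V_12 ≈ 0.1764.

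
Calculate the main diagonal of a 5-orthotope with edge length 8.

||(8,8,...,8)|| = √(5)·8 ≈ 17.8885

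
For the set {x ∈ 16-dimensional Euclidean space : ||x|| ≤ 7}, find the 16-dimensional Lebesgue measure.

The n-ball volume is π^(n/2)·r^n/Γ(n/2+1). With n=16, r=7: V = 4747561509943·π^8/5760 ≈ 7.82073e+12.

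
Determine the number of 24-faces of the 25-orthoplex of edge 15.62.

Number of 24-faces = 2^(24+1) · C(25,24+1) = 33554432 · 1 = 33554432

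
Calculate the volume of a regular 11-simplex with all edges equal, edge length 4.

Volume = 4^11 · √(12/2^11) / 11! ≈ 0.00804322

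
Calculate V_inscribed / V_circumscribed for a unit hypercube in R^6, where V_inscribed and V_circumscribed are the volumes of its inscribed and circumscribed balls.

V_in / V_out = (r_in/r_out)^6 = (1/√6)^6 = 6^(-6/2) ≈ 0.00462963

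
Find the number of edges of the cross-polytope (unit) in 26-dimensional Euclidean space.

Number of 1-faces = 2^(1+1) · C(26,1+1) = 4 · 325 = 1300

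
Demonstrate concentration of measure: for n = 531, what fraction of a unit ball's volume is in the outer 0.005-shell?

1 - (1-0.005)^531 ≈ 0.930168 ≈ 93.02%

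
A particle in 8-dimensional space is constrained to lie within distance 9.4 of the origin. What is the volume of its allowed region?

V_8(9.4) = π^(8/2) · (9.4)^8 / Γ(8/2 + 1) ≈ 2.47406e+08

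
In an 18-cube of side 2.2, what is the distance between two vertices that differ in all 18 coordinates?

The space diagonal of an n-cube of side s is s√n. Here 2.2·√18 ≈ 9.33381.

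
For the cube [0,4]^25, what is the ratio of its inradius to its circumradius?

r_in = 4/2 (half the side); r_out = 4√25/2 (half the diagonal). Ratio = 1/√25 ≈ 0.2.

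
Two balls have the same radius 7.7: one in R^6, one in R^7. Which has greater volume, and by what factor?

V_6(7.7) ≈ 1.07707e+06, V_7(7.7) ≈ 7.58255e+06. The 7-ball is larger by a factor of 7.04.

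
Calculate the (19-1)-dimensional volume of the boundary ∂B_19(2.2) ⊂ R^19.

The surface area of an n-ball is 2π^(n/2) r^(n-1) / Γ(n/2). For n=19, r=2.2: 1.29107e+06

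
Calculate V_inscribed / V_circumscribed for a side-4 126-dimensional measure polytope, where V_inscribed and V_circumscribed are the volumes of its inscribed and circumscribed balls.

Volume scales as r^n, and r_in/r_out = 1/√126, giving (1/√126)^126 ≈ 4.74958e-133.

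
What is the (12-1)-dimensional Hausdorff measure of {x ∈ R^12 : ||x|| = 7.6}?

S_12(7.6) = 2·π^(12/2)·(7.6)^11 / Γ(12/2) ≈ 7.82884e+10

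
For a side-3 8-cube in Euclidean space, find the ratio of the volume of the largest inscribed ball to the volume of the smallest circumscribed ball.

V_in / V_out = (r_in/r_out)^8 = (1/√8)^8 = 8^(-8/2) ≈ 0.000244141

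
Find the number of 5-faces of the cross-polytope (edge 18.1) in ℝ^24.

An n-cross-polytope has 2^(k+1)·C(n,k+1) k-faces. Here 2^6·C(24,6) = 64·134596 = 8614144.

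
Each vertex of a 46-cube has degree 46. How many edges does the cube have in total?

Each of the 2^46 = 70368744177664 vertices has degree 46; total edges = 46·2^46/2 = 1618481116086272.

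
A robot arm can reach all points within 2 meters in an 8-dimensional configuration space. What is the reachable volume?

V = 32·π^4/3 ≈ 1039.03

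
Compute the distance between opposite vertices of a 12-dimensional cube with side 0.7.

||(0.7,0.7,...,0.7)|| = √(12)·0.7 ≈ 2.42487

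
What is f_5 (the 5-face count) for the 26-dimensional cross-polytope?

An n-cross-polytope has 2^(k+1)·C(n,k+1) k-faces. Here 2^6·C(26,6) = 64·230230 = 14734720.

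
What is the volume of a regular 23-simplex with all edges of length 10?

For a regular n-simplex with edge a, V = (a^n / n!)·√((n+1)/2^n). With a=10, n=23: V ≈ 0.00654284.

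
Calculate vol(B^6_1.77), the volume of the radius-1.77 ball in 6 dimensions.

Volume = π^{6/2}·(1.77)^6/Γ(4) ≈ 158.905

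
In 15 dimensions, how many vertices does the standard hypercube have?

Each vertex is a binary string of length 15, so there are 2^15 = 32768.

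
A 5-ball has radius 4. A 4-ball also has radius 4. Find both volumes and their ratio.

V_5(4) ≈ 5390.12. V_4(4) ≈ 1263.31. Ratio V_5/V_4 ≈ 4.267.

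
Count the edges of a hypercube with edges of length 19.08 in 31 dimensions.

An n-cube has n·2^(n-1) edges. With n = 31: 31·1073741824 = 33285996544.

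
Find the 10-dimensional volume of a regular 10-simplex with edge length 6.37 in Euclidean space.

V = (6.37^10 / 10!) · √((10+1) / 2^10) ≈ 3.14179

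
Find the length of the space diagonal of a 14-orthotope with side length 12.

The space diagonal of an n-cube of side s is s√n. Here 12·√14 ≈ 44.8999.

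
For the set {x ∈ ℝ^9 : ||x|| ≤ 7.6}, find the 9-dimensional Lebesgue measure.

Volume = π^{9/2}·(7.6)^9/Γ(11/2) ≈ 2.79023e+08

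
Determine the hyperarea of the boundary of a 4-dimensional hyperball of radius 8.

|∂B_4(8)| = 1024·π^2 ≈ 10106.5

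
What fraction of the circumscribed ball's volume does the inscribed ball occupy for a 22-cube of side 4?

Volume scales as r^n, and r_in/r_out = 1/√22, giving (1/√22)^22 ≈ 1.7114e-15.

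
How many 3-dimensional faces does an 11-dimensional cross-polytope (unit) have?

Each 3-face is the convex hull of 4 vertices, one chosen as ±e_i from each of 4 distinct axes: 2^4·C(11,4) = 5280.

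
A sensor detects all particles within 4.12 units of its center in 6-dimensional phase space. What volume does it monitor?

Volume = π^{6/2}·(4.12)^6/Γ(4) ≈ 25274.4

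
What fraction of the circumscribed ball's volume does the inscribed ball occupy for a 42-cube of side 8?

Volume scales as r^n, and r_in/r_out = 1/√42, giving (1/√42)^42 ≈ 8.1614e-35.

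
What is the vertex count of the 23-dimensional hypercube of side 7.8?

The 23-cube has 2^23 = 8388608 vertices.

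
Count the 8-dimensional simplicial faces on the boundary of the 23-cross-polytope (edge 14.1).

Each 8-face is the convex hull of 9 vertices, one chosen as ±e_i from each of 9 distinct axes: 2^9·C(23,9) = 418401280.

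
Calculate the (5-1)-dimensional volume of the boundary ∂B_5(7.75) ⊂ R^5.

S_5(7.75) = 2·π^(5/2)·(7.75)^4 / Γ(5/2) ≈ 94945.7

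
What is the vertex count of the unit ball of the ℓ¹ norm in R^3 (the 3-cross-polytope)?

An n-cross-polytope has 2n vertices; here n = 3, giving 6.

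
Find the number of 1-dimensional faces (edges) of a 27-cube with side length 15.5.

An n-cube has n·2^(n-1) edges. With n = 27: 27·67108864 = 1811939328.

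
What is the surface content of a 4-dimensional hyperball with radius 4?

S_4(4) = 2·π^(4/2)·(4)^3 / Γ(4/2) = 128·π^2 ≈ 1263.31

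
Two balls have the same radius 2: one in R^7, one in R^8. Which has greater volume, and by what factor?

V_7(2) ≈ 604.77, V_8(2) ≈ 1039.03. The 8-ball is larger by a factor of 1.718.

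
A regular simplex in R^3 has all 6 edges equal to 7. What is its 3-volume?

Volume = (√2/12) · 7³ = 40.4229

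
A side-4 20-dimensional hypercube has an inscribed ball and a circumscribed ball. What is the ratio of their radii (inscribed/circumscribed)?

r_in = 4/2 (half the side); r_out = 4√20/2 (half the diagonal). Ratio = 1/√20 ≈ 0.223607.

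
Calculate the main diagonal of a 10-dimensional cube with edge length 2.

Diagonal = √10 · 2 ≈ 6.32456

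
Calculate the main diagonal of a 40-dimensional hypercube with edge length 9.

The space diagonal of an n-cube of side s is s√n. Here 9·√40 ≈ 56.921.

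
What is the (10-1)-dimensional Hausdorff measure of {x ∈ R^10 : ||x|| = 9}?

|∂B_10(9)| = 129140163·π^5/4 ≈ 9.87986e+09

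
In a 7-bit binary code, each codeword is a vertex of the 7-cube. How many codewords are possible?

Each vertex is a binary string of length 7, so there are 2^7 = 128.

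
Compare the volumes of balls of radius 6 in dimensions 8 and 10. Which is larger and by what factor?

V_8(6) ≈ 6.81708e+06, V_10(6) ≈ 1.54199e+08. The 10-ball is larger by a factor of 22.62.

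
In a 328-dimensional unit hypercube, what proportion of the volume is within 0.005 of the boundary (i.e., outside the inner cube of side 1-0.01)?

The inner cube has side 1-2·0.005 = 0.99 and volume (0.99)^328 ≈ 0.03701, so the shell holds 0.962988 of the volume.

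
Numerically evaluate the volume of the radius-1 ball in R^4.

V_4(1) = π^(4/2) · (1)^4 / Γ(4/2 + 1) = π^2/2 ≈ 4.9348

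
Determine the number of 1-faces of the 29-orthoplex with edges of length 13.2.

Number of 1-faces = 2^(1+1) · C(29,1+1) = 4 · 406 = 1624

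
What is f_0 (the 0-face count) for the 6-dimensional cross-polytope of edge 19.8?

f_0(6-orthoplex) = 2^1 · (6 choose 1) = 12.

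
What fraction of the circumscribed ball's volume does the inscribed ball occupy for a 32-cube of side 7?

The radii are 7/2 and 7√32/2, so the volume ratio is (1/√32)^32 = 32^{-32/2} ≈ 8.27181e-25.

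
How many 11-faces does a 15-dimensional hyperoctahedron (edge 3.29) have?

An n-cross-polytope has 2^(k+1)·C(n,k+1) k-faces. Here 2^12·C(15,12) = 4096·455 = 1863680.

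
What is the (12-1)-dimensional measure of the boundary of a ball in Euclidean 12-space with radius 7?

|∂B_12(7)| = 1977326743·π^6/60 ≈ 3.1683e+10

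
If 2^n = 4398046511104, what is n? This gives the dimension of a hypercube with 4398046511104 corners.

Since 2^n = 4398046511104, we have n = 42.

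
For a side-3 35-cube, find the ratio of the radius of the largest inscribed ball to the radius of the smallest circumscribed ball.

r_in / r_out = (3/2) / (3√35/2) = 1/√35 ≈ 0.169031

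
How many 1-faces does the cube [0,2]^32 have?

An n-cube has n·2^(n-1) edges. With n = 32: 32·2147483648 = 68719476736.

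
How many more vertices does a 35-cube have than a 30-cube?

The 35-cube has 2^35 = 34359738368 vertices. The 30-cube has 2^30 = 1073741824 vertices. Difference: 34359738368 - 1073741824 = 33285996544.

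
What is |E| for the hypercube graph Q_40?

The 40-cube has n·2^(n-1) = 40·2^39 = 40·549755813888 = 21990232555520 edges.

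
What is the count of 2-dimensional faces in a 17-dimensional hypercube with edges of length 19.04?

An n-cube has C(n,k)·2^(n-k) k-faces. Here C(17,2)·2^15 = 136·32768 = 4456448.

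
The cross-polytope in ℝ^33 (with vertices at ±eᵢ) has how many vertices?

An n-cross-polytope has 2n vertices; here n = 33, giving 66.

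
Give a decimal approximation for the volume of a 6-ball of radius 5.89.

Volume = π^{6/2}·(5.89)^6/Γ(4) ≈ 215770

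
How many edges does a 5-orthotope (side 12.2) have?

The 5-cube has n·2^(n-1) = 5·2^4 = 5·16 = 80 edges.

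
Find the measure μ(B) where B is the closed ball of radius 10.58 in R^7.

Volume = π^{7/2}·(10.58)^7/Γ(9/2) ≈ 7.011e+07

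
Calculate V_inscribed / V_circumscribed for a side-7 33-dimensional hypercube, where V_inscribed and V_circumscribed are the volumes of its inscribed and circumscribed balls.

The radii are 7/2 and 7√33/2, so the volume ratio is (1/√33)^33 = 33^{-33/2} ≈ 8.80076e-26.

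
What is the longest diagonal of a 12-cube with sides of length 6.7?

The space diagonal of an n-cube of side s is s√n. Here 6.7·√12 ≈ 23.2095.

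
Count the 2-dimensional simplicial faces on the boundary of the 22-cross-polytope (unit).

Number of 2-faces = 2^(2+1) · C(22,2+1) = 8 · 1540 = 12320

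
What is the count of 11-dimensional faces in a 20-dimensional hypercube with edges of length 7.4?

f_11(20-cube) = (20 choose 11) · 2^9 = 85995520.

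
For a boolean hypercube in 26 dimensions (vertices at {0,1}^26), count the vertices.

The 26-cube has 2^26 = 67108864 vertices.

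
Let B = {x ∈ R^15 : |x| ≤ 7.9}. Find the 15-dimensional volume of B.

Volume = π^{15/2}·(7.9)^15/Γ(17/2) ≈ 1.11131e+13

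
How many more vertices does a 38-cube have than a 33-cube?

The 38-cube has 2^38 = 274877906944 vertices. The 33-cube has 2^33 = 8589934592 vertices. Difference: 274877906944 - 8589934592 = 266287972352.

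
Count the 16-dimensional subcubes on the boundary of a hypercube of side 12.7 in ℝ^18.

f_16(18-cube) = (18 choose 16) · 2^2 = 612.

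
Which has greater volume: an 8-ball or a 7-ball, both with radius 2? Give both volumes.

V_8(2) ≈ 1039.03. V_7(2) ≈ 604.77. The 8-ball is larger.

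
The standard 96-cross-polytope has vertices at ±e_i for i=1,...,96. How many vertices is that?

An n-cross-polytope has 2n vertices; here n = 96, giving 192.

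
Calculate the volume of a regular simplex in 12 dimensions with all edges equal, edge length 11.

For a regular n-simplex with edge a, V = (a^n / n!)·√((n+1)/2^n). With a=11, n=12: V ≈ 369.119.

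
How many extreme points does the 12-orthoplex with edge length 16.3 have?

The 12-dimensional cross-polytope has 2n = 2·12 = 24 vertices.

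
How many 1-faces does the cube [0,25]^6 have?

The 6-cube has n·2^(n-1) = 6·2^5 = 6·32 = 192 edges.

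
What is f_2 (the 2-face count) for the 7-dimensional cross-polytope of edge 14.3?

Each 2-face is the convex hull of 3 vertices, one chosen as ±e_i from each of 3 distinct axes: 2^3·C(7,3) = 280.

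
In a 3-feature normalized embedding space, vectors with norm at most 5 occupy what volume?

The n-ball volume is π^(n/2)·r^n/Γ(n/2+1). With n=3, r=5: V = 500·π/3 ≈ 523.599.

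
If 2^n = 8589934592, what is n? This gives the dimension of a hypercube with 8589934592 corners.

n = log_2(8589934592) = 33.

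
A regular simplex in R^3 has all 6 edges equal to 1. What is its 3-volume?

Volume = (√2/12) · 1³ = 0.117851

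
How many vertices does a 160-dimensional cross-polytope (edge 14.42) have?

Number of vertices = 2n = 320.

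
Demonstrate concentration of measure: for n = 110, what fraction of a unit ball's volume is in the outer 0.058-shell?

1 - (1-0.058)^110 ≈ 0.998602 ≈ 99.86%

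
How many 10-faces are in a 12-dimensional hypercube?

f_10(12-cube) = (12 choose 10) · 2^2 = 264.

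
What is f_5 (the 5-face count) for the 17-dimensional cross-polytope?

An n-cross-polytope has 2^(k+1)·C(n,k+1) k-faces. Here 2^6·C(17,6) = 64·12376 = 792064.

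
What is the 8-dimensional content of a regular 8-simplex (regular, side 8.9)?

For a regular n-simplex with edge a, V = (a^n / n!)·√((n+1)/2^n). With a=8.9, n=8: V ≈ 183.063.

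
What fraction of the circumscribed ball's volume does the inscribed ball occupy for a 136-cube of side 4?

V_in/V_out = n^(-n/2) = 136^(-136/2) ≈ 8.30528e-146.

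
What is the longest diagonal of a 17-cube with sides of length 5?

The space diagonal of an n-cube of side s is s√n. Here 5·√17 ≈ 20.6155.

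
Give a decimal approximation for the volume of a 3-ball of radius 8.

V = 2048·π/3 ≈ 2144.66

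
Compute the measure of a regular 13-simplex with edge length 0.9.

V_13 = √(14) · 0.9^13 / (13! · 2^(13/2)) ≈ 1.68749e-12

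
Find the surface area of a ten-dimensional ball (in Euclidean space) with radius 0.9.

|∂B_10(0.9)| ≈ 9.87986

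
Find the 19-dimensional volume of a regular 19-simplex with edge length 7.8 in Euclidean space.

V = (7.8^19 / 19!) · √((19+1) / 2^19) ≈ 0.00452307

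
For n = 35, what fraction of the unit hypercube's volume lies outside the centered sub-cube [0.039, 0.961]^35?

The inner cube has side 1-2·0.039 = 0.922 and volume (0.922)^35 ≈ 0.05829, so the shell holds 0.941712 of the volume.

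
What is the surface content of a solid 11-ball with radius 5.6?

S_11(5.6) = 2·π^(11/2)·(5.6)^10 / Γ(11/2) ≈ 6.28605e+08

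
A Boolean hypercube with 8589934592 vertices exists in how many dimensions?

The n-cube has 2^n vertices, and 8589934592 = 2^33, so n = 33.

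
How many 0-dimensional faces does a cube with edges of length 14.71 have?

f_0(3-cube) = (3 choose 0) · 2^3 = 8.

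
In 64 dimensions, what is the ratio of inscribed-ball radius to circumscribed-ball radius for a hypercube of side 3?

r_in / r_out = (3/2) / (3√64/2) = 1/√64 ≈ 0.125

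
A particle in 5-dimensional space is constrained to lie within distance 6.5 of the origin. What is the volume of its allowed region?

Volume = π^{5/2}·(6.5)^5/Γ(7/2) = 371293·π^2/60 ≈ 61075.3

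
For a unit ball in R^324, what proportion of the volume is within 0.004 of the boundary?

Shell fraction = 1 - (1-0.004)^324 ≈ 0.727086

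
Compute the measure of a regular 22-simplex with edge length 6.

V_22 = √(23) · 6^22 / (22! · 2^(22/2)) ≈ 2.74217e-07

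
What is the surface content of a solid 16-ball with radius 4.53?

S_16(4.53) = 2·π^(16/2)·(4.53)^15 / Γ(16/2) ≈ 2.61379e+10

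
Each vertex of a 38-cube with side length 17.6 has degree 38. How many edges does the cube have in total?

Number of 1-faces = C(38,1)·2^(38-1) = 38·137438953472 = 5222680231936.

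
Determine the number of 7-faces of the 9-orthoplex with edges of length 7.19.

An n-cross-polytope has 2^(k+1)·C(n,k+1) k-faces. Here 2^8·C(9,8) = 256·9 = 2304.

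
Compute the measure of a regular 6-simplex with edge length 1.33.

V = (1.33^6 / 6!) · √((6+1) / 2^6) ≈ 0.00254236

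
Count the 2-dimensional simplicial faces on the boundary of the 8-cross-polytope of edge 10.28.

An n-cross-polytope has 2^(k+1)·C(n,k+1) k-faces. Here 2^3·C(8,3) = 8·56 = 448.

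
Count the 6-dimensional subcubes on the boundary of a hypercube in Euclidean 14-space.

Number of 6-faces = C(14,6) · 2^(14-6) = 3003 · 256 = 768768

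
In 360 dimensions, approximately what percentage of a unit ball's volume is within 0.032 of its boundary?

1 - (1-0.032)^360 ≈ 0.999992 ≈ 99.999178%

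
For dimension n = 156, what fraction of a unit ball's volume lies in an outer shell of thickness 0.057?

1 - (1-0.057)^156 ≈ 0.999894 ≈ 99.9894%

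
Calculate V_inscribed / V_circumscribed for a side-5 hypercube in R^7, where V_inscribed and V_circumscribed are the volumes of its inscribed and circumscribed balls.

Volume scales as r^n, and r_in/r_out = 1/√7, giving (1/√7)^7 ≈ 0.00110194.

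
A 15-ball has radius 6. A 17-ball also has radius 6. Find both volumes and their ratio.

V_15(6.0) ≈ 1.79349e+11. V_17(6.0) ≈ 2.38634e+12. Ratio V_15/V_17 ≈ 0.07516.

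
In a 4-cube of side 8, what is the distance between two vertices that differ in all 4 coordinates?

The space diagonal of an n-cube of side s is s√n. Here 8·√4 = 16.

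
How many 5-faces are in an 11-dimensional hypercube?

An n-cube has C(n,k)·2^(n-k) k-faces. Here C(11,5)·2^6 = 462·64 = 29568.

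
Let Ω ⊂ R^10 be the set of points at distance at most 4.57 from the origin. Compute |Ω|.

Volume = π^{10/2}·(4.57)^10/Γ(6) ≈ 1.01328e+07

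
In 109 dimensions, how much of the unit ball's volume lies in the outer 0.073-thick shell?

Shell fraction = 1 - (1-0.073)^109 ≈ 0.999742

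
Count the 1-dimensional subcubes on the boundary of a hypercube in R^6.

Choose 1 of 6 axes to span the face (C(6,1) = 6 ways), then fix each of the remaining 5 coordinates at one of its two extreme values (2^5 = 32 ways): 6·32 = 192.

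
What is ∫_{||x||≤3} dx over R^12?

Volume = π^{12/2}·(3)^12/Γ(7) = 59049·π^6/80 ≈ 709613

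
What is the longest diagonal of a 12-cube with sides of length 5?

Diagonal = √12 · 5 ≈ 17.3205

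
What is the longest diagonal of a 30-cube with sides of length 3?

||(3,3,...,3)|| = √(30)·3 ≈ 16.4317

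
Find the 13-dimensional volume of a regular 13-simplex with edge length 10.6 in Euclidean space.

For a regular n-simplex with edge a, V = (a^n / n!)·√((n+1)/2^n). With a=10.6, n=13: V ≈ 141.601.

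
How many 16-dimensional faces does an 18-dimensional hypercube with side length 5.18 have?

f_16(18-cube) = (18 choose 16) · 2^2 = 612.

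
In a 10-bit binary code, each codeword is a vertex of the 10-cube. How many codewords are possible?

The 10-cube has 2^10 = 1024 vertices.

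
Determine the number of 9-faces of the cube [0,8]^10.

Choose 9 of 10 axes to span the face (C(10,9) = 10 ways), then fix each of the remaining 1 coordinate at one of its two extreme values (2^1 = 2 ways): 10·2 = 20.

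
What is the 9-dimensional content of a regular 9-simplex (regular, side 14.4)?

Volume = 14.4^9 · √(10/2^9) / 9! ≈ 10253.3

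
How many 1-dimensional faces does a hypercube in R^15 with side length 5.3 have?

Choose 1 of 15 axes to span the face (C(15,1) = 15 ways), then fix each of the remaining 14 coordinates at one of its two extreme values (2^14 = 16384 ways): 15·16384 = 245760.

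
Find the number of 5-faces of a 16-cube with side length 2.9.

An n-cube has C(n,k)·2^(n-k) k-faces. Here C(16,5)·2^11 = 4368·2048 = 8945664.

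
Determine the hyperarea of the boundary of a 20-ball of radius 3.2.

S_20(3.2) = 2·π^(20/2)·(3.2)^19 / Γ(20/2) ≈ 2.04463e+09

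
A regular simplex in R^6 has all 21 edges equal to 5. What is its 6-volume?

Volume = 5^6 · √(7/2^6) / 6! ≈ 7.17706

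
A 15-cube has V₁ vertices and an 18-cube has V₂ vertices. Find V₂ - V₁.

V₁ = 2^15 = 32768. V₂ = 2^18 = 262144. V₂ - V₁ = 229376.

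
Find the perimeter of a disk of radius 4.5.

S_2(4.5) = 2·π^(2/2)·(4.5)^1 / Γ(2/2) = 2πr = 2π·4.5 ≈ 28.2743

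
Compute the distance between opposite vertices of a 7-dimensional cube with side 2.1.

Diagonal = √7 · 2.1 ≈ 5.55608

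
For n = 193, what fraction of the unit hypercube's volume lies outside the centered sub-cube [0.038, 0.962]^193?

The inner cube has side 1-2·0.038 = 0.924 and volume (0.924)^193 ≈ 2.37e-07, so the shell holds 0.999999763 of the volume.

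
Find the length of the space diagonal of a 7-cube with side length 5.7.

Diagonal = √7 · 5.7 ≈ 15.0808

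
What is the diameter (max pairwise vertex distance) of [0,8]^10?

||(8,8,...,8)|| = √(10)·8 ≈ 25.2982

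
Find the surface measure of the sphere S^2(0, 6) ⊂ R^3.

S_3(6) = 2·π^(3/2)·(6)^2 / Γ(3/2) = 4πr² = 4π·(6)² ≈ 452.389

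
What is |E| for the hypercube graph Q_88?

The 88-cube has n·2^(n-1) = 88·2^87 = 88·154742504910672534362390528 = 13617340432139183023890366464 edges.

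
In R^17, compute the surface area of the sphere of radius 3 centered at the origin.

|∂B_17(3)| = 272097792·π^8/25025 ≈ 1.03169e+08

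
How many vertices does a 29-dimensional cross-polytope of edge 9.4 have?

The vertices are ±e_1, ..., ±e_29, so there are 2·29 = 58.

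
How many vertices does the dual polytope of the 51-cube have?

Number of vertices = 2n = 102.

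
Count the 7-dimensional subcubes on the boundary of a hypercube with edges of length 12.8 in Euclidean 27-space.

Number of 7-faces = C(27,7) · 2^(27-7) = 888030 · 1048576 = 931166945280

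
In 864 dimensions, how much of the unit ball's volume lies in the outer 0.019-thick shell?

Shell fraction = 1 - (1-0.019)^864 ≈ 0.9999999366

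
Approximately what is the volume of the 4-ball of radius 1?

The n-ball volume is π^(n/2)·r^n/Γ(n/2+1). With n=4, r=1: V = π^2/2 ≈ 4.9348.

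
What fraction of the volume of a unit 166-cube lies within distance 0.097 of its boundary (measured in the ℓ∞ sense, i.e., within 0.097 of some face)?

1 - (1 - 2·0.097)^166 = 1 - 0.806^166 ≈ 1 - 2.829e-16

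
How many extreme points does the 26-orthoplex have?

The 26-dimensional cross-polytope has 2n = 2·26 = 52 vertices.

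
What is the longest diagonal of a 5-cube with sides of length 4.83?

||(4.83,4.83,...,4.83)|| = √(5)·4.83 ≈ 10.8002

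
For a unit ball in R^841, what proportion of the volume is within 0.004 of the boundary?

V(inner)/V(outer) = ((1-0.004)/1)^841 ≈ 0.03436, so the shell fraction is 0.965636.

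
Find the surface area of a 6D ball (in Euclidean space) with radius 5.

|∂B_6(5)| = 3125·π^3 ≈ 96894.6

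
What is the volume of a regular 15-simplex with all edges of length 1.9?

For a regular n-simplex with edge a, V = (a^n / n!)·√((n+1)/2^n). With a=1.9, n=15: V ≈ 2.56531e-10.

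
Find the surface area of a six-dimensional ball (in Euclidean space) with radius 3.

S_6(3) = 2·π^(6/2)·(3)^5 / Γ(6/2) = 243·π^3 ≈ 7534.53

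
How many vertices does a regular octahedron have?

An n-cross-polytope has 2n vertices; here n = 3, giving 6.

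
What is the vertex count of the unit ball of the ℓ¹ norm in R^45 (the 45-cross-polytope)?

The 45-dimensional cross-polytope has 2n = 2·45 = 90 vertices.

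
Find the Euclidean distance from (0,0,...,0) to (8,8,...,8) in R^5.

Diagonal = √5 · 8 ≈ 17.8885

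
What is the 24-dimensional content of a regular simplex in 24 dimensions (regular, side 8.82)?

For a regular n-simplex with edge a, V = (a^n / n!)·√((n+1)/2^n). With a=8.82, n=24: V ≈ 9.66386e-05.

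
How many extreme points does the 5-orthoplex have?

The vertices are ±e_1, ..., ±e_5, so there are 2·5 = 10.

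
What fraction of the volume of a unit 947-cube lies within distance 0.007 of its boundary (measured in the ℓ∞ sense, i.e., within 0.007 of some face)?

The inner cube has side 1-2·0.007 = 0.986 and volume (0.986)^947 ≈ 1.59e-06, so the shell holds 0.9999984098 of the volume.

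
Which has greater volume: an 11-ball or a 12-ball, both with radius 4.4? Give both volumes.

V_11(4.4) ≈ 2.25468e+07. V_12(4.4) ≈ 7.0307e+07. The 12-ball is larger.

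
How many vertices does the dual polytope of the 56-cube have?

The 56-dimensional cross-polytope has 2n = 2·56 = 112 vertices.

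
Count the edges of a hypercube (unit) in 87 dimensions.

An n-cube has n·2^(n-1) edges. With n = 87: 87·77371252455336267181195264 = 6731298963614255244763987968.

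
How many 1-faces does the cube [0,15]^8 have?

The 8-cube has n·2^(n-1) = 8·2^7 = 8·128 = 1024 edges.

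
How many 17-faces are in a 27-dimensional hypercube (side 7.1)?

Number of 17-faces = C(27,17) · 2^(27-17) = 8436285 · 1024 = 8638755840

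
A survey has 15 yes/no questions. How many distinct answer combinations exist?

Each vertex is a binary string of length 15, so there are 2^15 = 32768.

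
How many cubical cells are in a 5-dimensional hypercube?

Number of 3-faces = C(5,3) · 2^(5-3) = 10 · 4 = 40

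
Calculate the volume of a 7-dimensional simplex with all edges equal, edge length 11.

Volume = 11^7 · √(8/2^7) / 7! ≈ 966.626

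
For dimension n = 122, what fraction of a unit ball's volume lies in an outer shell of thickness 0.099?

1 - (1-0.099)^122 ≈ 0.9999970048 ≈ 99.999700%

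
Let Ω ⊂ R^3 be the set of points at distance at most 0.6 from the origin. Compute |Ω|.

The n-ball volume is π^(n/2)·r^n/Γ(n/2+1). With n=3, r=0.6: V ≈ 0.904779.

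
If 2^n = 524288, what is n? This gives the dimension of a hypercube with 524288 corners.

2^n = 524288 ⇒ n = log_2(524288) = 19.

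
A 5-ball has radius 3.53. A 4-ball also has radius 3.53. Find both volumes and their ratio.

V_5(3.53) ≈ 2885.17. V_4(3.53) ≈ 766.247. Ratio V_5/V_4 ≈ 3.765.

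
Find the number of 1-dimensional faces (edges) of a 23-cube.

Number of 1-faces = C(23,1)·2^(23-1) = 23·4194304 = 96468992.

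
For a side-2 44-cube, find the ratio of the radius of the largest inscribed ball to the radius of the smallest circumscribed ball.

Ratio = (s/2)/(s√44/2) = 44^(-1/2) ≈ 0.150756.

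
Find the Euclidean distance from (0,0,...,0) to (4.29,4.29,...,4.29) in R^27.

||(4.29,4.29,...,4.29)|| = √(27)·4.29 ≈ 22.2915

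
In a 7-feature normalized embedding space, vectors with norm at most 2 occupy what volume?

V_7(2) = π^(7/2) · (2)^7 / Γ(7/2 + 1) = 2048·π^3/105 ≈ 604.77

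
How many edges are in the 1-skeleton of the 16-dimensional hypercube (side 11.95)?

Each of the 2^16 = 65536 vertices has degree 16; total edges = 16·2^16/2 = 524288.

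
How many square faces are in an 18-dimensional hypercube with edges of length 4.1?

f_2(18-cube) = (18 choose 2) · 2^16 = 10027008.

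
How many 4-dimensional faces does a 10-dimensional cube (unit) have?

f_4(10-cube) = (10 choose 4) · 2^6 = 13440.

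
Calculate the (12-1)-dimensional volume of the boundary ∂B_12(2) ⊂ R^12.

S = n·V_n(r)/r = 12·V_12(2)/2 (volume-to-surface relation), giving 512·π^6/15 ≈ 32815.4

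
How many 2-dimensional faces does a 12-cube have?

An n-cube has C(n,k)·2^(n-k) k-faces. Here C(12,2)·2^10 = 66·1024 = 67584.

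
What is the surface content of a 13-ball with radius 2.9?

The surface area of an n-ball is 2π^(n/2) r^(n-1) / Γ(n/2). For n=13, r=2.9: 4.18852e+06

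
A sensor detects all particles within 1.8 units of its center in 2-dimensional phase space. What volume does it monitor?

V_2(1.8) = π^(2/2) · (1.8)^2 / Γ(2/2 + 1) ≈ 10.1788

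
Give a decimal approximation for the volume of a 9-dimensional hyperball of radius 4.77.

V_9(4.77) = π^(9/2) · (4.77)^9 / Γ(9/2 + 1) ≈ 4.2168e+06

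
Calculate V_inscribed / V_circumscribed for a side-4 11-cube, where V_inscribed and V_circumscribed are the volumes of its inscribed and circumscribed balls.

V_in / V_out = (r_in/r_out)^11 = (1/√11)^11 = 11^(-11/2) ≈ 1.87215e-06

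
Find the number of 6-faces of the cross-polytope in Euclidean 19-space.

An n-cross-polytope has 2^(k+1)·C(n,k+1) k-faces. Here 2^7·C(19,7) = 128·50388 = 6449664.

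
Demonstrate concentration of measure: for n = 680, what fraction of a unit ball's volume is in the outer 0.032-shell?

1 - (1-0.032)^680 ≈ 1 - 2.485e-10 ≈ (100 - 2.48e-08)%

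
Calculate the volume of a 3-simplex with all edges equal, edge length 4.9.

Volume = (√2/12) · 4.9³ = 13.8651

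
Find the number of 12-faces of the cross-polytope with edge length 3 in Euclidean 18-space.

f_12(18-orthoplex) = 2^13 · (18 choose 13) = 70189056.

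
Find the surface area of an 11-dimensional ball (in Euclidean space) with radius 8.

|∂B_11(8)| = 68719476736·π^5/945 ≈ 2.22535e+10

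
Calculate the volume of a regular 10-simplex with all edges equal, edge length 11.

V = (11^10 / 10!) · √((10+1) / 2^10) ≈ 740.816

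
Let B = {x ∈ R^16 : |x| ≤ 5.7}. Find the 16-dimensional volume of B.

Volume = π^{16/2}·(5.7)^16/Γ(9) ≈ 2.92197e+11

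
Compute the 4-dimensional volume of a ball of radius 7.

The n-ball volume is π^(n/2)·r^n/Γ(n/2+1). With n=4, r=7: V = 2401·π^2/2 ≈ 11848.5.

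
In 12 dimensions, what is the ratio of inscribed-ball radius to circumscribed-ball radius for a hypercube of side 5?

r_in = 5/2 (half the side); r_out = 5√12/2 (half the diagonal). Ratio = 1/√12 ≈ 0.288675.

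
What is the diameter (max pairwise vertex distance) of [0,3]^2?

The space diagonal of an n-cube of side s is s√n. Here 3·√2 ≈ 4.24264.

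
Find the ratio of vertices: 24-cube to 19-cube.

The 24-cube has 2^24 = 16777216 vertices. The 19-cube has 2^19 = 524288 vertices. Ratio: 16777216/524288 = 32.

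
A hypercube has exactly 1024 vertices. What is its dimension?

Since 2^n = 1024, we have n = 10.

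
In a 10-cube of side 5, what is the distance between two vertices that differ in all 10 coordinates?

The space diagonal of an n-cube of side s is s√n. Here 5·√10 ≈ 15.8114.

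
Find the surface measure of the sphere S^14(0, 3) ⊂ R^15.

The surface area of an n-ball is 2π^(n/2) r^(n-1) / Γ(n/2). For n=15, r=3: 45349632·π^7/5005 ≈ 2.73665e+07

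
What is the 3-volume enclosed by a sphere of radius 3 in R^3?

Volume = π^{3/2}·(3)^3/Γ(5/2) = 36·π ≈ 113.097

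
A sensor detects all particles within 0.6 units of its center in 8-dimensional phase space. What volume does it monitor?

Volume = π^{8/2}·(0.6)^8/Γ(5) ≈ 0.0681708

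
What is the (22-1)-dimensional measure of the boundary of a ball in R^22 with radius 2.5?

The surface area of an n-ball is 2π^(n/2) r^(n-1) / Γ(n/2). For n=22, r=2.5: 19073486328125·π^11/152202903552 ≈ 3.68685e+07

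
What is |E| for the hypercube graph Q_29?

An n-cube has n·2^(n-1) edges. With n = 29: 29·268435456 = 7784628224.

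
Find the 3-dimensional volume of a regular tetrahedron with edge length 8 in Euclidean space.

Volume = (√2/12) · 8³ = 60.3398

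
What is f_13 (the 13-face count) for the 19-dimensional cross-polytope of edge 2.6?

Number of 13-faces = 2^(13+1) · C(19,13+1) = 16384 · 11628 = 190513152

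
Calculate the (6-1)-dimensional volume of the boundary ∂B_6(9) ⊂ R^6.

S = n·V_n(r)/r = 6·V_6(9)/9 (volume-to-surface relation), giving 59049·π^3 ≈ 1.83089e+06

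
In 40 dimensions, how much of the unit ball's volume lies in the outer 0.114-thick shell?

1 - (1-0.114)^40 ≈ 0.992105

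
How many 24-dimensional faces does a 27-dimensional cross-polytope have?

An n-cross-polytope has 2^(k+1)·C(n,k+1) k-faces. Here 2^25·C(27,25) = 33554432·351 = 11777605632.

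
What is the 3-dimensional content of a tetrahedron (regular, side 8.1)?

Volume = (√2/12) · 8.1³ = 62.6309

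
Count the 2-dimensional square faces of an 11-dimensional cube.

Choose 2 of 11 axes to span the face (C(11,2) = 55 ways), then fix each of the remaining 9 coordinates at one of its two extreme values (2^9 = 512 ways): 55·512 = 28160.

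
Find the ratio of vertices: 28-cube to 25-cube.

The 28-cube has 2^28 = 268435456 vertices. The 25-cube has 2^25 = 33554432 vertices. Ratio: 268435456/33554432 = 8.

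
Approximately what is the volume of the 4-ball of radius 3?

The n-ball volume is π^(n/2)·r^n/Γ(n/2+1). With n=4, r=3: V = 81·π^2/2 ≈ 399.719.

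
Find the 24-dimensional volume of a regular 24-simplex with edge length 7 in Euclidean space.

V_24 = √(25) · 7^24 / (24! · 2^(24/2)) ≈ 3.76927e-07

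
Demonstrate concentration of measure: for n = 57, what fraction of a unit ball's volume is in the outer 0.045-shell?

1 - (1-0.045)^57 ≈ 0.927524 ≈ 92.75%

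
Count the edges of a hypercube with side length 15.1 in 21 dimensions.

The 21-cube has n·2^(n-1) = 21·2^20 = 21·1048576 = 22020096 edges.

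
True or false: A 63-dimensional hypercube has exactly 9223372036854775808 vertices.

True. The 63-cube has 2^63 = 9223372036854775808 vertices.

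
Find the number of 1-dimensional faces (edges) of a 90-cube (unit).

An n-cube has n·2^(n-1) edges. With n = 90: 90·618970019642690137449562112 = 55707301767842112370460590080.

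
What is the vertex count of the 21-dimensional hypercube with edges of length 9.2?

An n-cube has 2^n vertices; for n = 21 that is 2^21 = 2097152.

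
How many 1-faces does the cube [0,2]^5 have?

The 5-cube has n·2^(n-1) = 5·2^4 = 5·16 = 80 edges.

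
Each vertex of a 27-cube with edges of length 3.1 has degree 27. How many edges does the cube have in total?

Number of 1-faces = C(27,1)·2^(27-1) = 27·67108864 = 1811939328.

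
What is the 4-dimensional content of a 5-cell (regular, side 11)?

V_4 = √(5) · 11^4 / (4! · 2^(4/2)) ≈ 341.024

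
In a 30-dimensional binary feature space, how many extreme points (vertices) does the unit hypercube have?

Each vertex is a binary string of length 30, so there are 2^30 = 1073741824.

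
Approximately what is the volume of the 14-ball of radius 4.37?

Volume = π^{14/2}·(4.37)^14/Γ(8) ≈ 5.55084e+08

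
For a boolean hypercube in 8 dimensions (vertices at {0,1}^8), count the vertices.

The 8-cube has 2^8 = 256 vertices.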